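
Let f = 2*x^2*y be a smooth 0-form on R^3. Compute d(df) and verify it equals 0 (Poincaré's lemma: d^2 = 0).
d(df) = 0

Step 1: df = sum_i (∂f/∂x_i) dx_i = (4*x*y) dx + (2*x^2) dy + (0) dz.
Step 2: Apply d again. Using the 1-form formula, the coefficient of dx ∧ dy in d(df) is ∂^2 f/∂x ∂y - ∂^2 f/∂y ∂x = (4*x) - (4*x) = 0 (equality of mixed partials for smooth f).
Similarly for dx ∧ dz and dy ∧ dz — all coefficients vanish. So d(df) = 0.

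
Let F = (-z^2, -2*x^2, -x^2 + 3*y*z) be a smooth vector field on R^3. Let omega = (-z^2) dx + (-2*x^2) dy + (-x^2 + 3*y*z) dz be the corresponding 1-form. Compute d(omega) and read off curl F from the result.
d(omega) = (3*z) dy ∧ dz + (2*x - 2*z) dz ∧ dx + (-4*x) dx ∧ dy; curl F = (3*z, 2*x - 2*z, -4*x)

d omega = sum_{i<j} (∂f_j/∂x_i - ∂f_i/∂x_j) dx_i ∧ dx_j. Under the identification (dy ∧ dz, dz ∧ dx, dx ∧ dy) ↔ (e_x, e_y, e_z), the coefficients are exactly the components of curl F. Compute:
  ∂R/∂y - ∂Q/∂z = (3*z) - (0) = 3*z
  ∂P/∂z - ∂R/∂x = (-2*z) - (-2*x) = 2*x - 2*z
  ∂Q/∂x - ∂P/∂y = (-4*x) - (0) = -4*x.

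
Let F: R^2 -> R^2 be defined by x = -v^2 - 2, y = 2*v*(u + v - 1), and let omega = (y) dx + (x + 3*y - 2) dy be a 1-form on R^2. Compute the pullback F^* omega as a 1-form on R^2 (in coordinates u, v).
F^* omega = (2*v*(6*u*v + 5*v^2 - 6*v - 4)) du + (12*u^2*v + 30*u*v^2 - 24*u*v - 8*u + 16*v^3 - 30*v^2 - 4*v + 8) dv

Using F^*(f dg) = (f ∘ F) d(g ∘ F), substitute each coordinate x_i by F_i(u, v) in f_i, and replace dx_i by d F_i = (∂F_i/∂u) du + (∂F_i/∂v) dv.
  For the x component: f_1(F) = 2*v*(u + v - 1); d F_1 = (0) du + (-2*v) dv
  For the y component: f_2(F) = 6*u*v + 5*v^2 - 6*v - 4; d F_2 = (2*v) du + (2*u + 4*v - 2) dv
Combining and collecting du, dv coefficients:
  coeff of du: 2*v*(6*u*v + 5*v^2 - 6*v - 4)
  coeff of dv: 12*u^2*v + 30*u*v^2 - 24*u*v - 8*u + 16*v^3 - 30*v^2 - 4*v + 8
F^* omega = (2*v*(6*u*v + 5*v^2 - 6*v - 4)) du + (12*u^2*v + 30*u*v^2 - 24*u*v - 8*u + 16*v^3 - 30*v^2 - 4*v + 8) dv.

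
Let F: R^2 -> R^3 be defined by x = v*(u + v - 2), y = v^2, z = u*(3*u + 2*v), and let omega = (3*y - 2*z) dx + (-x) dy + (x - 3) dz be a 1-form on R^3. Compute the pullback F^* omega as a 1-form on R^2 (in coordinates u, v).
F^* omega = (4*u*v^2 - 12*u*v - 18*u + 5*v^3 - 4*v^2 - 6*v) du + (-6*u^3 - 14*u^2*v + 12*u^2 - 5*u*v^2 + 4*u*v - 6*u + 4*v^3 - 2*v^2) dv

Using F^*(f dg) = (f ∘ F) d(g ∘ F), substitute each coordinate x_i by F_i(u, v) in f_i, and replace dx_i by d F_i = (∂F_i/∂u) du + (∂F_i/∂v) dv.
  For the x component: f_1(F) = -6*u^2 - 4*u*v + 3*v^2; d F_1 = (v) du + (u + 2*v - 2) dv
  For the y component: f_2(F) = v*(-u - v + 2); d F_2 = (0) du + (2*v) dv
  For the z component: f_3(F) = u*v + v^2 - 2*v - 3; d F_3 = (6*u + 2*v) du + (2*u) dv
Combining and collecting du, dv coefficients:
  coeff of du: 4*u*v^2 - 12*u*v - 18*u + 5*v^3 - 4*v^2 - 6*v
  coeff of dv: -6*u^3 - 14*u^2*v + 12*u^2 - 5*u*v^2 + 4*u*v - 6*u + 4*v^3 - 2*v^2
F^* omega = (4*u*v^2 - 12*u*v - 18*u + 5*v^3 - 4*v^2 - 6*v) du + (-6*u^3 - 14*u^2*v + 12*u^2 - 5*u*v^2 + 4*u*v - 6*u + 4*v^3 - 2*v^2) dv.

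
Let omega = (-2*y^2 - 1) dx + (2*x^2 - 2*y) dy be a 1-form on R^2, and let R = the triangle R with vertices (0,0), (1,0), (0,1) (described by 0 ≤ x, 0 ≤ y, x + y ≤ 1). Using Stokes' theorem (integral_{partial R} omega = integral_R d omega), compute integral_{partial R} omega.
integral_(partial R) omega = 4/3

Stokes: integral_partial_R omega = integral_R d omega with d omega = (∂Q/∂x - ∂P/∂y) dx ∧ dy.
  ∂Q/∂x = 4*x
  ∂P/∂y = -4*y
  integrand = ∂Q/∂x - ∂P/∂y = 4*x + 4*y.
Integrating over R: integral_0^1 integral_0^{1-x} (4*x + 4*y) dy dx = 4/3.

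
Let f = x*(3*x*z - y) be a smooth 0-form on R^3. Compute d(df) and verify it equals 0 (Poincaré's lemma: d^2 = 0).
d(df) = 0

Step 1: df = sum_i (∂f/∂x_i) dx_i = (6*x*z - y) dx + (-x) dy + (3*x^2) dz.
Step 2: Apply d again. Using the 1-form formula, the coefficient of dx ∧ dy in d(df) is ∂^2 f/∂x ∂y - ∂^2 f/∂y ∂x = (-1) - (-1) = 0 (equality of mixed partials for smooth f).
Similarly for dx ∧ dz and dy ∧ dz — all coefficients vanish. So d(df) = 0.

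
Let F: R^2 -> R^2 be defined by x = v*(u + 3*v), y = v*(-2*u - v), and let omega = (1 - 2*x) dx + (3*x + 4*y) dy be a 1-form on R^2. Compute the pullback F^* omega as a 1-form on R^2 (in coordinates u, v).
F^* omega = (v*(8*u*v - 16*v^2 + 1)) du + (8*u^2*v - 18*u*v^2 + u - 46*v^3 + 6*v) dv

Using F^*(f dg) = (f ∘ F) d(g ∘ F), substitute each coordinate x_i by F_i(u, v) in f_i, and replace dx_i by d F_i = (∂F_i/∂u) du + (∂F_i/∂v) dv.
  For the x component: f_1(F) = -2*u*v - 6*v^2 + 1; d F_1 = (v) du + (u + 6*v) dv
  For the y component: f_2(F) = 5*v*(-u + v); d F_2 = (-2*v) du + (-2*u - 2*v) dv
Combining and collecting du, dv coefficients:
  coeff of du: v*(8*u*v - 16*v^2 + 1)
  coeff of dv: 8*u^2*v - 18*u*v^2 + u - 46*v^3 + 6*v
F^* omega = (v*(8*u*v - 16*v^2 + 1)) du + (8*u^2*v - 18*u*v^2 + u - 46*v^3 + 6*v) dv.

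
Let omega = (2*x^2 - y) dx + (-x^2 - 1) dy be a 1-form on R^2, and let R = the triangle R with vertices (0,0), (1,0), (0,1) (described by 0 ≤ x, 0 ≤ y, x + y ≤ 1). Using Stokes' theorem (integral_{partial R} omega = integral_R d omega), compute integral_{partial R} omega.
integral_(partial R) omega = 1/6

Stokes: integral_partial_R omega = integral_R d omega with d omega = (∂Q/∂x - ∂P/∂y) dx ∧ dy.
  ∂Q/∂x = -2*x
  ∂P/∂y = -1
  integrand = ∂Q/∂x - ∂P/∂y = 1 - 2*x.
Integrating over R: integral_0^1 integral_0^{1-x} (1 - 2*x) dy dx = 1/6.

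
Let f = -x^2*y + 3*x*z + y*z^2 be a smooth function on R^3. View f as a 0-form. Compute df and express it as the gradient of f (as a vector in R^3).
df = (-2*x*y + 3*z) dx + (-x^2 + z^2) dy + (3*x + 2*y*z) dz; grad f = (-2*x*y + 3*z, -x^2 + z^2, 3*x + 2*y*z)

For a 0-form f, d f = (∂f/∂x) dx + (∂f/∂y) dy + (∂f/∂z) dz. The components of the vector representation are exactly the entries of grad f in Cartesian coordinates:
  ∂f/∂x = -2*x*y + 3*z
  ∂f/∂y = -x^2 + z^2
  ∂f/∂z = 3*x + 2*y*z.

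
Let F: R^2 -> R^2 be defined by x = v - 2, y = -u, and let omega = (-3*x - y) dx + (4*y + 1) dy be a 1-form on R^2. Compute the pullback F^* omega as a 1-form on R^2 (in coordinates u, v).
F^* omega = (4*u - 1) du + (u - 3*v + 6) dv

Using F^*(f dg) = (f ∘ F) d(g ∘ F), substitute each coordinate x_i by F_i(u, v) in f_i, and replace dx_i by d F_i = (∂F_i/∂u) du + (∂F_i/∂v) dv.
  For the x component: f_1(F) = u - 3*v + 6; d F_1 = (0) du + (1) dv
  For the y component: f_2(F) = 1 - 4*u; d F_2 = (-1) du + (0) dv
Combining and collecting du, dv coefficients:
  coeff of du: 4*u - 1
  coeff of dv: u - 3*v + 6
F^* omega = (4*u - 1) du + (u - 3*v + 6) dv.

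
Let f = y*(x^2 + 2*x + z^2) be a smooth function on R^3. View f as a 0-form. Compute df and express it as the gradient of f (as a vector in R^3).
df = (2*y*(x + 1)) dx + (x^2 + 2*x + z^2) dy + (2*y*z) dz; grad f = (2*y*(x + 1), x^2 + 2*x + z^2, 2*y*z)

For a 0-form f, d f = (∂f/∂x) dx + (∂f/∂y) dy + (∂f/∂z) dz. The components of the vector representation are exactly the entries of grad f in Cartesian coordinates:
  ∂f/∂x = 2*y*(x + 1)
  ∂f/∂y = x^2 + 2*x + z^2
  ∂f/∂z = 2*y*z.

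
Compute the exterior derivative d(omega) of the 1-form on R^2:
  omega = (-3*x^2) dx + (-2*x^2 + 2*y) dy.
d(omega) = (-4*x) dx ∧ dy

For a 1-form omega = sum_i f_i dx_i, the exterior derivative is
  d(omega) = sum_{i < j} (∂f_j/∂x_i - ∂f_i/∂x_j) dx_i ∧ dx_j.
  coefficient of dx ∧ dy: ∂f_2/∂x - ∂f_1/∂y = ∂(-2*x^2 + 2*y)/∂x - ∂(-3*x^2)/∂y = -4*x
Assembling: d(omega) = (-4*x) dx ∧ dy.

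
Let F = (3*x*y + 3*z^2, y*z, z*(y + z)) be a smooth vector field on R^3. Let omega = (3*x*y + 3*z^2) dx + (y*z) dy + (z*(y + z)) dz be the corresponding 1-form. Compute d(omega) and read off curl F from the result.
d(omega) = (-y + z) dy ∧ dz + (6*z) dz ∧ dx + (-3*x) dx ∧ dy; curl F = (-y + z, 6*z, -3*x)

d omega = sum_{i<j} (∂f_j/∂x_i - ∂f_i/∂x_j) dx_i ∧ dx_j. Under the identification (dy ∧ dz, dz ∧ dx, dx ∧ dy) ↔ (e_x, e_y, e_z), the coefficients are exactly the components of curl F. Compute:
  ∂R/∂y - ∂Q/∂z = (z) - (y) = -y + z
  ∂P/∂z - ∂R/∂x = (6*z) - (0) = 6*z
  ∂Q/∂x - ∂P/∂y = (0) - (3*x) = -3*x.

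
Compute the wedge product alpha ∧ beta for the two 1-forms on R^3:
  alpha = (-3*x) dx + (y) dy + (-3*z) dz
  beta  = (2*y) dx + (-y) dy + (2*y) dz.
alpha ∧ beta = (y*(3*x - 2*y)) dx ∧ dy + (6*y*(-x + z)) dx ∧ dz + (y*(2*y - 3*z)) dy ∧ dz

Distribute the wedge, using dx_i ∧ dx_j = -dx_j ∧ dx_i and dx_i ∧ dx_i = 0. For each pair (i, j) with i < j, the coefficient of dx_i ∧ dx_j in alpha ∧ beta is (alpha_i * beta_j - alpha_j * beta_i). Collecting: alpha ∧ beta = (y*(3*x - 2*y)) dx ∧ dy + (6*y*(-x + z)) dx ∧ dz + (y*(2*y - 3*z)) dy ∧ dz.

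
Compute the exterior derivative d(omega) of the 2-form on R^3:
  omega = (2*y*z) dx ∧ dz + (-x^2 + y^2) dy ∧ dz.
d(omega) = (-2*x - 2*z) dx ∧ dy ∧ dz

For a 2-form omega = sum_{i<j} g_{ij} dx_i ∧ dx_j, the exterior derivative is
  d(omega) = sum_{i<j} d(g_{ij}) ∧ dx_i ∧ dx_j = sum_{i<j, k} (∂g_{ij}/∂x_k) dx_k ∧ dx_i ∧ dx_j.
Expand each term, using dx_k ∧ dx_i ∧ dx_j = sgn(permutation) dx_{(a)} ∧ dx_{(b)} ∧ dx_{(c)} with (a < b < c) sorted:
  d(2*y*z) includes (∂/∂y)(2*y*z) dy = (2*z) dy, which multiplied by dx ∧ dz gives (-2*z) dx ∧ dy ∧ dz
  d(-x^2 + y^2) includes (∂/∂x)(-x^2 + y^2) dx = (-2*x) dx, which multiplied by dy ∧ dz gives (-2*x) dx ∧ dy ∧ dz
Collecting like 3-forms: d(omega) = (-2*x - 2*z) dx ∧ dy ∧ dz.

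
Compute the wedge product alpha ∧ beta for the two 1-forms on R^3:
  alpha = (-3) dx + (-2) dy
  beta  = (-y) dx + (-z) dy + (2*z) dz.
alpha ∧ beta = (-2*y + 3*z) dx ∧ dy + (-6*z) dx ∧ dz + (-4*z) dy ∧ dz

Distribute the wedge, using dx_i ∧ dx_j = -dx_j ∧ dx_i and dx_i ∧ dx_i = 0. For each pair (i, j) with i < j, the coefficient of dx_i ∧ dx_j in alpha ∧ beta is (alpha_i * beta_j - alpha_j * beta_i). Collecting: alpha ∧ beta = (-2*y + 3*z) dx ∧ dy + (-6*z) dx ∧ dz + (-4*z) dy ∧ dz.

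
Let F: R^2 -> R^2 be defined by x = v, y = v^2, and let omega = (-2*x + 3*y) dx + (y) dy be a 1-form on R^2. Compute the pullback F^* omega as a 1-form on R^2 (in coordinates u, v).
F^* omega = (v*(2*v^2 + 3*v - 2)) dv

Using F^*(f dg) = (f ∘ F) d(g ∘ F), substitute each coordinate x_i by F_i(u, v) in f_i, and replace dx_i by d F_i = (∂F_i/∂u) du + (∂F_i/∂v) dv.
  For the x component: f_1(F) = v*(3*v - 2); d F_1 = (0) du + (1) dv
  For the y component: f_2(F) = v^2; d F_2 = (0) du + (2*v) dv
Combining and collecting du, dv coefficients:
  coeff of du: 0
  coeff of dv: v*(2*v^2 + 3*v - 2)
F^* omega = (v*(2*v^2 + 3*v - 2)) dv.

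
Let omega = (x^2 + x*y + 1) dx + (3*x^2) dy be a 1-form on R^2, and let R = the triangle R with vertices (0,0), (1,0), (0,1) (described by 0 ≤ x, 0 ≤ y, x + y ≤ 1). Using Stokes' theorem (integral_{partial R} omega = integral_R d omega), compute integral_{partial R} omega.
integral_(partial R) omega = 5/6

Stokes: integral_partial_R omega = integral_R d omega with d omega = (∂Q/∂x - ∂P/∂y) dx ∧ dy.
  ∂Q/∂x = 6*x
  ∂P/∂y = x
  integrand = ∂Q/∂x - ∂P/∂y = 5*x.
Integrating over R: integral_0^1 integral_0^{1-x} (5*x) dy dx = 5/6.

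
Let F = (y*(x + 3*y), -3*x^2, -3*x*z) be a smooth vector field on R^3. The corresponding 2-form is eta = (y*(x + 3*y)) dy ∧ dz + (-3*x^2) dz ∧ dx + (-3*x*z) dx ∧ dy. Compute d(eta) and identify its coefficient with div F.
d(eta) = (-3*x + y) dx ∧ dy ∧ dz; div F = -3*x + y

For a 2-form in R^3 of the form above, applying d gives a 3-form with coefficient ∂P/∂x + ∂Q/∂y + ∂R/∂z:
  ∂P/∂x = y
  ∂Q/∂y = 0
  ∂R/∂z = -3*x
Sum = -3*x + y, which is exactly div F.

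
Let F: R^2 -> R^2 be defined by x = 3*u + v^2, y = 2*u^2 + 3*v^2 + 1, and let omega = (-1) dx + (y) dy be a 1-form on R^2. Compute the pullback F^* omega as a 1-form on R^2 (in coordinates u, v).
F^* omega = (8*u^3 + 12*u*v^2 + 4*u - 3) du + (2*v*(6*u^2 + 9*v^2 + 2)) dv

Using F^*(f dg) = (f ∘ F) d(g ∘ F), substitute each coordinate x_i by F_i(u, v) in f_i, and replace dx_i by d F_i = (∂F_i/∂u) du + (∂F_i/∂v) dv.
  For the x component: f_1(F) = -1; d F_1 = (3) du + (2*v) dv
  For the y component: f_2(F) = 2*u^2 + 3*v^2 + 1; d F_2 = (4*u) du + (6*v) dv
Combining and collecting du, dv coefficients:
  coeff of du: 8*u^3 + 12*u*v^2 + 4*u - 3
  coeff of dv: 2*v*(6*u^2 + 9*v^2 + 2)
F^* omega = (8*u^3 + 12*u*v^2 + 4*u - 3) du + (2*v*(6*u^2 + 9*v^2 + 2)) dv.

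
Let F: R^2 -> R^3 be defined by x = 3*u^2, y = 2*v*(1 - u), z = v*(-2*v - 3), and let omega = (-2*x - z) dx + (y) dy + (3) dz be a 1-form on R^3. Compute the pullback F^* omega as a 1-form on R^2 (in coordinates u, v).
F^* omega = (-36*u^3 + 16*u*v^2 + 18*u*v - 4*v^2) du + (4*u^2*v - 8*u*v - 8*v - 9) dv

Using F^*(f dg) = (f ∘ F) d(g ∘ F), substitute each coordinate x_i by F_i(u, v) in f_i, and replace dx_i by d F_i = (∂F_i/∂u) du + (∂F_i/∂v) dv.
  For the x component: f_1(F) = -6*u^2 + 2*v^2 + 3*v; d F_1 = (6*u) du + (0) dv
  For the y component: f_2(F) = 2*v*(1 - u); d F_2 = (-2*v) du + (2 - 2*u) dv
  For the z component: f_3(F) = 3; d F_3 = (0) du + (-4*v - 3) dv
Combining and collecting du, dv coefficients:
  coeff of du: -36*u^3 + 16*u*v^2 + 18*u*v - 4*v^2
  coeff of dv: 4*u^2*v - 8*u*v - 8*v - 9
F^* omega = (-36*u^3 + 16*u*v^2 + 18*u*v - 4*v^2) du + (4*u^2*v - 8*u*v - 8*v - 9) dv.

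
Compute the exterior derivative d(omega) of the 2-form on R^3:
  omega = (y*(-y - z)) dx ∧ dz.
d(omega) = (2*y + z) dx ∧ dy ∧ dz

For a 2-form omega = sum_{i<j} g_{ij} dx_i ∧ dx_j, the exterior derivative is
  d(omega) = sum_{i<j} d(g_{ij}) ∧ dx_i ∧ dx_j = sum_{i<j, k} (∂g_{ij}/∂x_k) dx_k ∧ dx_i ∧ dx_j.
Expand each term, using dx_k ∧ dx_i ∧ dx_j = sgn(permutation) dx_{(a)} ∧ dx_{(b)} ∧ dx_{(c)} with (a < b < c) sorted:
  d(y*(-y - z)) includes (∂/∂y)(y*(-y - z)) dy = (-2*y - z) dy, which multiplied by dx ∧ dz gives (2*y + z) dx ∧ dy ∧ dz
Collecting like 3-forms: d(omega) = (2*y + z) dx ∧ dy ∧ dz.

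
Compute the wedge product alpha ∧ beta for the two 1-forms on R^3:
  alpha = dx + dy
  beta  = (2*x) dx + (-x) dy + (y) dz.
alpha ∧ beta = (-3*x) dx ∧ dy + (y) dx ∧ dz + (y) dy ∧ dz

Distribute the wedge, using dx_i ∧ dx_j = -dx_j ∧ dx_i and dx_i ∧ dx_i = 0. For each pair (i, j) with i < j, the coefficient of dx_i ∧ dx_j in alpha ∧ beta is (alpha_i * beta_j - alpha_j * beta_i). Collecting: alpha ∧ beta = (-3*x) dx ∧ dy + (y) dx ∧ dz + (y) dy ∧ dz.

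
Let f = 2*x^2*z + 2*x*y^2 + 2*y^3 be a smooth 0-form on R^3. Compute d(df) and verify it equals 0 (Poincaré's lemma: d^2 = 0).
d(df) = 0

Step 1: df = sum_i (∂f/∂x_i) dx_i = (4*x*z + 2*y^2) dx + (2*y*(2*x + 3*y)) dy + (2*x^2) dz.
Step 2: Apply d again. Using the 1-form formula, the coefficient of dx ∧ dy in d(df) is ∂^2 f/∂x ∂y - ∂^2 f/∂y ∂x = (4*y) - (4*y) = 0 (equality of mixed partials for smooth f).
Similarly for dx ∧ dz and dy ∧ dz — all coefficients vanish. So d(df) = 0.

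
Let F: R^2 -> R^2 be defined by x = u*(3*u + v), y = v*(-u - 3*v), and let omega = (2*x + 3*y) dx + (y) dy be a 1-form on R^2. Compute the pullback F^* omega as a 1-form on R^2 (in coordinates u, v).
F^* omega = (36*u^3 - 54*u*v^2 - 6*v^3) du + (6*u^3 + 18*v^3) dv

Using F^*(f dg) = (f ∘ F) d(g ∘ F), substitute each coordinate x_i by F_i(u, v) in f_i, and replace dx_i by d F_i = (∂F_i/∂u) du + (∂F_i/∂v) dv.
  For the x component: f_1(F) = 6*u^2 - u*v - 9*v^2; d F_1 = (6*u + v) du + (u) dv
  For the y component: f_2(F) = v*(-u - 3*v); d F_2 = (-v) du + (-u - 6*v) dv
Combining and collecting du, dv coefficients:
  coeff of du: 36*u^3 - 54*u*v^2 - 6*v^3
  coeff of dv: 6*u^3 + 18*v^3
F^* omega = (36*u^3 - 54*u*v^2 - 6*v^3) du + (6*u^3 + 18*v^3) dv.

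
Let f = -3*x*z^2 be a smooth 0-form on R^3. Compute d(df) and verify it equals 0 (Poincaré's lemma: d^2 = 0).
d(df) = 0

Step 1: df = sum_i (∂f/∂x_i) dx_i = (-3*z^2) dx + (0) dy + (-6*x*z) dz.
Step 2: Apply d again. Using the 1-form formula, the coefficient of dx ∧ dy in d(df) is ∂^2 f/∂x ∂y - ∂^2 f/∂y ∂x = (0) - (0) = 0 (equality of mixed partials for smooth f).
Similarly for dx ∧ dz and dy ∧ dz — all coefficients vanish. So d(df) = 0.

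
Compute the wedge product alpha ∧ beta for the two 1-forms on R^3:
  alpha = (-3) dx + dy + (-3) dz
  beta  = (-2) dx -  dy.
alpha ∧ beta = (5) dx ∧ dy + (-6) dx ∧ dz + (-3) dy ∧ dz

Distribute the wedge, using dx_i ∧ dx_j = -dx_j ∧ dx_i and dx_i ∧ dx_i = 0. For each pair (i, j) with i < j, the coefficient of dx_i ∧ dx_j in alpha ∧ beta is (alpha_i * beta_j - alpha_j * beta_i). Collecting: alpha ∧ beta = (5) dx ∧ dy + (-6) dx ∧ dz + (-3) dy ∧ dz.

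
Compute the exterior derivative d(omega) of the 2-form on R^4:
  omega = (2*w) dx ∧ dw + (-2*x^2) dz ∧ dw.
d(omega) = (-4*x) dx ∧ dz ∧ dw

For a 2-form omega = sum_{i<j} g_{ij} dx_i ∧ dx_j, the exterior derivative is
  d(omega) = sum_{i<j} d(g_{ij}) ∧ dx_i ∧ dx_j = sum_{i<j, k} (∂g_{ij}/∂x_k) dx_k ∧ dx_i ∧ dx_j.
Expand each term, using dx_k ∧ dx_i ∧ dx_j = sgn(permutation) dx_{(a)} ∧ dx_{(b)} ∧ dx_{(c)} with (a < b < c) sorted:
  d(-2*x^2) includes (∂/∂x)(-2*x^2) dx = (-4*x) dx, which multiplied by dz ∧ dw gives (-4*x) dx ∧ dz ∧ dw
Collecting like 3-forms: d(omega) = (-4*x) dx ∧ dz ∧ dw.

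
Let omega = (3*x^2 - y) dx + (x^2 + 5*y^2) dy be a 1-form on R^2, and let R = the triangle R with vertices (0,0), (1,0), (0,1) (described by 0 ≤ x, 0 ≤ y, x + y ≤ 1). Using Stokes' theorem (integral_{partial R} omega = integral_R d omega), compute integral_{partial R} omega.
integral_(partial R) omega = 5/6

Stokes: integral_partial_R omega = integral_R d omega with d omega = (∂Q/∂x - ∂P/∂y) dx ∧ dy.
  ∂Q/∂x = 2*x
  ∂P/∂y = -1
  integrand = ∂Q/∂x - ∂P/∂y = 2*x + 1.
Integrating over R: integral_0^1 integral_0^{1-x} (2*x + 1) dy dx = 5/6.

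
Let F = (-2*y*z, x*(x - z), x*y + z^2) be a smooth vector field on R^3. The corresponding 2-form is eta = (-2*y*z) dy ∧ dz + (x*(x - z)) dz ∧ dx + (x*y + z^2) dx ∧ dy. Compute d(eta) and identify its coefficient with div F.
d(eta) = (2*z) dx ∧ dy ∧ dz; div F = 2*z

For a 2-form in R^3 of the form above, applying d gives a 3-form with coefficient ∂P/∂x + ∂Q/∂y + ∂R/∂z:
  ∂P/∂x = 0
  ∂Q/∂y = 0
  ∂R/∂z = 2*z
Sum = 2*z, which is exactly div F.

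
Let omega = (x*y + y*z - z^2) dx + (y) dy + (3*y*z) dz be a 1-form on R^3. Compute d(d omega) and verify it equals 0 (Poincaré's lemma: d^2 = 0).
d(d omega) = 0

Step 1: d omega = sum_{i<j} (∂f_j/∂x_i - ∂f_i/∂x_j) dx_i ∧ dx_j:
  coeff of dx ∧ dy: -x - z
  coeff of dx ∧ dz: -y + 2*z
  coeff of dy ∧ dz: 3*z
Step 2: Apply d again to each 2-form coefficient. The only possible 3-form in R^3 is dx ∧ dy ∧ dz, with coefficient
  ∂(coeff of dy∧dz)/∂x - ∂(coeff of dx∧dz)/∂y + ∂(coeff of dx∧dy)/∂z
  = ∂/∂x (3*z) - ∂/∂y (-y + 2*z) + ∂/∂z (-x - z).
Each of these terms simplifies to sums of mixed partials that cancel in pairs. The result is 0 (by equality of mixed partials for smooth functions — Schwarz / Clairaut).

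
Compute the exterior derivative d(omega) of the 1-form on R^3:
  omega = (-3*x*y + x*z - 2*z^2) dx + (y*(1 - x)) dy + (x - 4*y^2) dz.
d(omega) = (3*x - y) dx ∧ dy + (-x + 4*z + 1) dx ∧ dz + (-8*y) dy ∧ dz

For a 1-form omega = sum_i f_i dx_i, the exterior derivative is
  d(omega) = sum_{i < j} (∂f_j/∂x_i - ∂f_i/∂x_j) dx_i ∧ dx_j.
  coefficient of dx ∧ dy: ∂f_2/∂x - ∂f_1/∂y = ∂(y*(1 - x))/∂x - ∂(-3*x*y + x*z - 2*z^2)/∂y = 3*x - y
  coefficient of dx ∧ dz: ∂f_3/∂x - ∂f_1/∂z = ∂(x - 4*y^2)/∂x - ∂(-3*x*y + x*z - 2*z^2)/∂z = -x + 4*z + 1
  coefficient of dy ∧ dz: ∂f_3/∂y - ∂f_2/∂z = ∂(x - 4*y^2)/∂y - ∂(y*(1 - x))/∂z = -8*y
Assembling: d(omega) = (3*x - y) dx ∧ dy + (-x + 4*z + 1) dx ∧ dz + (-8*y) dy ∧ dz.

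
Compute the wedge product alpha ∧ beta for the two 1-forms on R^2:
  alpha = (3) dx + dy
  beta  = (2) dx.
alpha ∧ beta = (-2) dx ∧ dy

Distribute the wedge, using dx_i ∧ dx_j = -dx_j ∧ dx_i and dx_i ∧ dx_i = 0. For each pair (i, j) with i < j, the coefficient of dx_i ∧ dx_j in alpha ∧ beta is (alpha_i * beta_j - alpha_j * beta_i). Collecting: alpha ∧ beta = (-2) dx ∧ dy.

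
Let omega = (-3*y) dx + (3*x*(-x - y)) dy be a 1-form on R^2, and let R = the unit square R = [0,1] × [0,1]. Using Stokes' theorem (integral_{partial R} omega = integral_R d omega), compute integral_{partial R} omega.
integral_(partial R) omega = -3/2

Stokes: integral_partial_R omega = integral_R d omega with d omega = (∂Q/∂x - ∂P/∂y) dx ∧ dy.
  ∂Q/∂x = -6*x - 3*y
  ∂P/∂y = -3
  integrand = ∂Q/∂x - ∂P/∂y = -6*x - 3*y + 3.
Integrating over R: integral_0^1 integral_0^1 (-6*x - 3*y + 3) dx dy = -3/2.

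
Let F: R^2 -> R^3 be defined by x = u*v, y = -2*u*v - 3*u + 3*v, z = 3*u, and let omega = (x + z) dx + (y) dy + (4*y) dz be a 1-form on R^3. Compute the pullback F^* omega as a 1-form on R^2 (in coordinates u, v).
F^* omega = (5*u*v^2 - 9*u*v - 27*u - 6*v^2 + 27*v) du + (5*u^2*v + 9*u^2 - 12*u*v - 9*u + 9*v) dv

Using F^*(f dg) = (f ∘ F) d(g ∘ F), substitute each coordinate x_i by F_i(u, v) in f_i, and replace dx_i by d F_i = (∂F_i/∂u) du + (∂F_i/∂v) dv.
  For the x component: f_1(F) = u*(v + 3); d F_1 = (v) du + (u) dv
  For the y component: f_2(F) = -2*u*v - 3*u + 3*v; d F_2 = (-2*v - 3) du + (3 - 2*u) dv
  For the z component: f_3(F) = -8*u*v - 12*u + 12*v; d F_3 = (3) du + (0) dv
Combining and collecting du, dv coefficients:
  coeff of du: 5*u*v^2 - 9*u*v - 27*u - 6*v^2 + 27*v
  coeff of dv: 5*u^2*v + 9*u^2 - 12*u*v - 9*u + 9*v
F^* omega = (5*u*v^2 - 9*u*v - 27*u - 6*v^2 + 27*v) du + (5*u^2*v + 9*u^2 - 12*u*v - 9*u + 9*v) dv.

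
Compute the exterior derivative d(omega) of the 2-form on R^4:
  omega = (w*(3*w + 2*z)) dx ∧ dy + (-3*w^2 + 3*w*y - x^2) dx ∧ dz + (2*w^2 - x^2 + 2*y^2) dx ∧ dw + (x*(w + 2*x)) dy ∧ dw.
d(omega) = (-w) dx ∧ dy ∧ dz + (7*w + 4*x - 4*y + 2*z) dx ∧ dy ∧ dw + (-6*w + 3*y) dx ∧ dz ∧ dw

For a 2-form omega = sum_{i<j} g_{ij} dx_i ∧ dx_j, the exterior derivative is
  d(omega) = sum_{i<j} d(g_{ij}) ∧ dx_i ∧ dx_j = sum_{i<j, k} (∂g_{ij}/∂x_k) dx_k ∧ dx_i ∧ dx_j.
Expand each term, using dx_k ∧ dx_i ∧ dx_j = sgn(permutation) dx_{(a)} ∧ dx_{(b)} ∧ dx_{(c)} with (a < b < c) sorted:
  d(w*(3*w + 2*z)) includes (∂/∂z)(w*(3*w + 2*z)) dz = (2*w) dz, which multiplied by dx ∧ dy gives (2*w) dx ∧ dy ∧ dz
  d(w*(3*w + 2*z)) includes (∂/∂w)(w*(3*w + 2*z)) dw = (6*w + 2*z) dw, which multiplied by dx ∧ dy gives (6*w + 2*z) dx ∧ dy ∧ dw
  d(-3*w^2 + 3*w*y - x^2) includes (∂/∂y)(-3*w^2 + 3*w*y - x^2) dy = (3*w) dy, which multiplied by dx ∧ dz gives (-3*w) dx ∧ dy ∧ dz
  d(-3*w^2 + 3*w*y - x^2) includes (∂/∂w)(-3*w^2 + 3*w*y - x^2) dw = (-6*w + 3*y) dw, which multiplied by dx ∧ dz gives (-6*w + 3*y) dx ∧ dz ∧ dw
  d(2*w^2 - x^2 + 2*y^2) includes (∂/∂y)(2*w^2 - x^2 + 2*y^2) dy = (4*y) dy, which multiplied by dx ∧ dw gives (-4*y) dx ∧ dy ∧ dw
  d(x*(w + 2*x)) includes (∂/∂x)(x*(w + 2*x)) dx = (w + 4*x) dx, which multiplied by dy ∧ dw gives (w + 4*x) dx ∧ dy ∧ dw
Collecting like 3-forms: d(omega) = (-w) dx ∧ dy ∧ dz + (7*w + 4*x - 4*y + 2*z) dx ∧ dy ∧ dw + (-6*w + 3*y) dx ∧ dz ∧ dw.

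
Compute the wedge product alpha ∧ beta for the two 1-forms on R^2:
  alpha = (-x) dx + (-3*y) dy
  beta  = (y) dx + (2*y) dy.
alpha ∧ beta = (y*(-2*x + 3*y)) dx ∧ dy

Distribute the wedge, using dx_i ∧ dx_j = -dx_j ∧ dx_i and dx_i ∧ dx_i = 0. For each pair (i, j) with i < j, the coefficient of dx_i ∧ dx_j in alpha ∧ beta is (alpha_i * beta_j - alpha_j * beta_i). Collecting: alpha ∧ beta = (y*(-2*x + 3*y)) dx ∧ dy.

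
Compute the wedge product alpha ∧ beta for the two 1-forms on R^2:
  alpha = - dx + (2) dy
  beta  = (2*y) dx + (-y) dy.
alpha ∧ beta = (-3*y) dx ∧ dy

Distribute the wedge, using dx_i ∧ dx_j = -dx_j ∧ dx_i and dx_i ∧ dx_i = 0. For each pair (i, j) with i < j, the coefficient of dx_i ∧ dx_j in alpha ∧ beta is (alpha_i * beta_j - alpha_j * beta_i). Collecting: alpha ∧ beta = (-3*y) dx ∧ dy.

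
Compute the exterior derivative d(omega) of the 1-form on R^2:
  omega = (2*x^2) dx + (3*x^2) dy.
d(omega) = (6*x) dx ∧ dy

For a 1-form omega = sum_i f_i dx_i, the exterior derivative is
  d(omega) = sum_{i < j} (∂f_j/∂x_i - ∂f_i/∂x_j) dx_i ∧ dx_j.
  coefficient of dx ∧ dy: ∂f_2/∂x - ∂f_1/∂y = ∂(3*x^2)/∂x - ∂(2*x^2)/∂y = 6*x
Assembling: d(omega) = (6*x) dx ∧ dy.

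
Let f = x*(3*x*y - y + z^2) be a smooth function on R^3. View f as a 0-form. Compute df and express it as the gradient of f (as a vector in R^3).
df = (6*x*y - y + z^2) dx + (x*(3*x - 1)) dy + (2*x*z) dz; grad f = (6*x*y - y + z^2, x*(3*x - 1), 2*x*z)

For a 0-form f, d f = (∂f/∂x) dx + (∂f/∂y) dy + (∂f/∂z) dz. The components of the vector representation are exactly the entries of grad f in Cartesian coordinates:
  ∂f/∂x = 6*x*y - y + z^2
  ∂f/∂y = x*(3*x - 1)
  ∂f/∂z = 2*x*z.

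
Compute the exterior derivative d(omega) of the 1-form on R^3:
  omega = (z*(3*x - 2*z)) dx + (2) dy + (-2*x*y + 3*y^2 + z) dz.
d(omega) = (-3*x - 2*y + 4*z) dx ∧ dz + (-2*x + 6*y) dy ∧ dz

For a 1-form omega = sum_i f_i dx_i, the exterior derivative is
  d(omega) = sum_{i < j} (∂f_j/∂x_i - ∂f_i/∂x_j) dx_i ∧ dx_j.
  coefficient of dx ∧ dz: ∂f_3/∂x - ∂f_1/∂z = ∂(-2*x*y + 3*y^2 + z)/∂x - ∂(z*(3*x - 2*z))/∂z = -3*x - 2*y + 4*z
  coefficient of dy ∧ dz: ∂f_3/∂y - ∂f_2/∂z = ∂(-2*x*y + 3*y^2 + z)/∂y - ∂(2)/∂z = -2*x + 6*y
Assembling: d(omega) = (-3*x - 2*y + 4*z) dx ∧ dz + (-2*x + 6*y) dy ∧ dz.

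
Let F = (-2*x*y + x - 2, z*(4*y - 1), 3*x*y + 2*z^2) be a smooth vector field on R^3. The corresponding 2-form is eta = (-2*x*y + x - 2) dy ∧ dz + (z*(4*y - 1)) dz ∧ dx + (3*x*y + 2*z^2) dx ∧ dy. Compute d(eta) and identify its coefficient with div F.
d(eta) = (-2*y + 8*z + 1) dx ∧ dy ∧ dz; div F = -2*y + 8*z + 1

For a 2-form in R^3 of the form above, applying d gives a 3-form with coefficient ∂P/∂x + ∂Q/∂y + ∂R/∂z:
  ∂P/∂x = 1 - 2*y
  ∂Q/∂y = 4*z
  ∂R/∂z = 4*z
Sum = -2*y + 8*z + 1, which is exactly div F.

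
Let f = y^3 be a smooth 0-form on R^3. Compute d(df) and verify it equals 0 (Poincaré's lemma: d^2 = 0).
d(df) = 0

Step 1: df = sum_i (∂f/∂x_i) dx_i = (0) dx + (3*y^2) dy + (0) dz.
Step 2: Apply d again. Using the 1-form formula, the coefficient of dx ∧ dy in d(df) is ∂^2 f/∂x ∂y - ∂^2 f/∂y ∂x = (0) - (0) = 0 (equality of mixed partials for smooth f).
Similarly for dx ∧ dz and dy ∧ dz — all coefficients vanish. So d(df) = 0.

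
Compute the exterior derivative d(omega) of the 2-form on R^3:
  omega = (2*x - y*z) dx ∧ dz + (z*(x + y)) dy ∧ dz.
d(omega) = (2*z) dx ∧ dy ∧ dz

For a 2-form omega = sum_{i<j} g_{ij} dx_i ∧ dx_j, the exterior derivative is
  d(omega) = sum_{i<j} d(g_{ij}) ∧ dx_i ∧ dx_j = sum_{i<j, k} (∂g_{ij}/∂x_k) dx_k ∧ dx_i ∧ dx_j.
Expand each term, using dx_k ∧ dx_i ∧ dx_j = sgn(permutation) dx_{(a)} ∧ dx_{(b)} ∧ dx_{(c)} with (a < b < c) sorted:
  d(2*x - y*z) includes (∂/∂y)(2*x - y*z) dy = (-z) dy, which multiplied by dx ∧ dz gives (z) dx ∧ dy ∧ dz
  d(z*(x + y)) includes (∂/∂x)(z*(x + y)) dx = (z) dx, which multiplied by dy ∧ dz gives (z) dx ∧ dy ∧ dz
Collecting like 3-forms: d(omega) = (2*z) dx ∧ dy ∧ dz.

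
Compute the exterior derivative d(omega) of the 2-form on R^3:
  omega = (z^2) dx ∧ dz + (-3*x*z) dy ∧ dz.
d(omega) = (-3*z) dx ∧ dy ∧ dz

For a 2-form omega = sum_{i<j} g_{ij} dx_i ∧ dx_j, the exterior derivative is
  d(omega) = sum_{i<j} d(g_{ij}) ∧ dx_i ∧ dx_j = sum_{i<j, k} (∂g_{ij}/∂x_k) dx_k ∧ dx_i ∧ dx_j.
Expand each term, using dx_k ∧ dx_i ∧ dx_j = sgn(permutation) dx_{(a)} ∧ dx_{(b)} ∧ dx_{(c)} with (a < b < c) sorted:
  d(-3*x*z) includes (∂/∂x)(-3*x*z) dx = (-3*z) dx, which multiplied by dy ∧ dz gives (-3*z) dx ∧ dy ∧ dz
Collecting like 3-forms: d(omega) = (-3*z) dx ∧ dy ∧ dz.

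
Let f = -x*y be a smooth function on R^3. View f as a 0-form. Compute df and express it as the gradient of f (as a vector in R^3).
df = (-y) dx + (-x) dy + (0) dz; grad f = (-y, -x, 0)

For a 0-form f, d f = (∂f/∂x) dx + (∂f/∂y) dy + (∂f/∂z) dz. The components of the vector representation are exactly the entries of grad f in Cartesian coordinates:
  ∂f/∂x = -y
  ∂f/∂y = -x
  ∂f/∂z = 0.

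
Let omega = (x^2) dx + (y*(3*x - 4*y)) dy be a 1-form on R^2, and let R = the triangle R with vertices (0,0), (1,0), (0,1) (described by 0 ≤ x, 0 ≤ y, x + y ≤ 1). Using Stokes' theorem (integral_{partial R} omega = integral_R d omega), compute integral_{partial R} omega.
integral_(partial R) omega = 1/2

Stokes: integral_partial_R omega = integral_R d omega with d omega = (∂Q/∂x - ∂P/∂y) dx ∧ dy.
  ∂Q/∂x = 3*y
  ∂P/∂y = 0
  integrand = ∂Q/∂x - ∂P/∂y = 3*y.
Integrating over R: integral_0^1 integral_0^{1-x} (3*y) dy dx = 1/2.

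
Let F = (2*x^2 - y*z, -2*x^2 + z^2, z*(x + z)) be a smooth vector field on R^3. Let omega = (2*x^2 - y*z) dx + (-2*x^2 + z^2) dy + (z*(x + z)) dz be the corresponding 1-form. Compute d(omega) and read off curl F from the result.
d(omega) = (-2*z) dy ∧ dz + (-y - z) dz ∧ dx + (-4*x + z) dx ∧ dy; curl F = (-2*z, -y - z, -4*x + z)

d omega = sum_{i<j} (∂f_j/∂x_i - ∂f_i/∂x_j) dx_i ∧ dx_j. Under the identification (dy ∧ dz, dz ∧ dx, dx ∧ dy) ↔ (e_x, e_y, e_z), the coefficients are exactly the components of curl F. Compute:
  ∂R/∂y - ∂Q/∂z = (0) - (2*z) = -2*z
  ∂P/∂z - ∂R/∂x = (-y) - (z) = -y - z
  ∂Q/∂x - ∂P/∂y = (-4*x) - (-z) = -4*x + z.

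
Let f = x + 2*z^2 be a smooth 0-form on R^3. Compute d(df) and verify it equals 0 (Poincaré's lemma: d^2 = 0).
d(df) = 0

Step 1: df = sum_i (∂f/∂x_i) dx_i = (1) dx + (0) dy + (4*z) dz.
Step 2: Apply d again. Using the 1-form formula, the coefficient of dx ∧ dy in d(df) is ∂^2 f/∂x ∂y - ∂^2 f/∂y ∂x = (0) - (0) = 0 (equality of mixed partials for smooth f).
Similarly for dx ∧ dz and dy ∧ dz — all coefficients vanish. So d(df) = 0.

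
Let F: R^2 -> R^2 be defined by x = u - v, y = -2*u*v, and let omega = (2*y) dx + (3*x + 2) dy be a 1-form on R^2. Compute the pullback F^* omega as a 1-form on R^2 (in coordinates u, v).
F^* omega = (2*v*(-5*u + 3*v - 2)) du + (2*u*(-3*u + 5*v - 2)) dv

Using F^*(f dg) = (f ∘ F) d(g ∘ F), substitute each coordinate x_i by F_i(u, v) in f_i, and replace dx_i by d F_i = (∂F_i/∂u) du + (∂F_i/∂v) dv.
  For the x component: f_1(F) = -4*u*v; d F_1 = (1) du + (-1) dv
  For the y component: f_2(F) = 3*u - 3*v + 2; d F_2 = (-2*v) du + (-2*u) dv
Combining and collecting du, dv coefficients:
  coeff of du: 2*v*(-5*u + 3*v - 2)
  coeff of dv: 2*u*(-3*u + 5*v - 2)
F^* omega = (2*v*(-5*u + 3*v - 2)) du + (2*u*(-3*u + 5*v - 2)) dv.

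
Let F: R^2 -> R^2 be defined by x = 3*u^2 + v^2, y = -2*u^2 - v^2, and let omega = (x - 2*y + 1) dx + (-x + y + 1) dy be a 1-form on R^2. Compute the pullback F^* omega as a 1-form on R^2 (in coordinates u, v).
F^* omega = (2*u*(31*u^2 + 13*v^2 + 1)) du + (24*u^2*v + 10*v^3) dv

Using F^*(f dg) = (f ∘ F) d(g ∘ F), substitute each coordinate x_i by F_i(u, v) in f_i, and replace dx_i by d F_i = (∂F_i/∂u) du + (∂F_i/∂v) dv.
  For the x component: f_1(F) = 7*u^2 + 3*v^2 + 1; d F_1 = (6*u) du + (2*v) dv
  For the y component: f_2(F) = -5*u^2 - 2*v^2 + 1; d F_2 = (-4*u) du + (-2*v) dv
Combining and collecting du, dv coefficients:
  coeff of du: 2*u*(31*u^2 + 13*v^2 + 1)
  coeff of dv: 24*u^2*v + 10*v^3
F^* omega = (2*u*(31*u^2 + 13*v^2 + 1)) du + (24*u^2*v + 10*v^3) dv.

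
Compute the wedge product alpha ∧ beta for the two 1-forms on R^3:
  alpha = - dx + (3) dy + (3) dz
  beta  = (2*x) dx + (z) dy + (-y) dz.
alpha ∧ beta = (-6*x - z) dx ∧ dy + (-6*x + y) dx ∧ dz + (-3*y - 3*z) dy ∧ dz

Distribute the wedge, using dx_i ∧ dx_j = -dx_j ∧ dx_i and dx_i ∧ dx_i = 0. For each pair (i, j) with i < j, the coefficient of dx_i ∧ dx_j in alpha ∧ beta is (alpha_i * beta_j - alpha_j * beta_i). Collecting: alpha ∧ beta = (-6*x - z) dx ∧ dy + (-6*x + y) dx ∧ dz + (-3*y - 3*z) dy ∧ dz.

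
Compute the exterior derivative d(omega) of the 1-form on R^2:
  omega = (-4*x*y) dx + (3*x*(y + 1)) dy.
d(omega) = (4*x + 3*y + 3) dx ∧ dy

For a 1-form omega = sum_i f_i dx_i, the exterior derivative is
  d(omega) = sum_{i < j} (∂f_j/∂x_i - ∂f_i/∂x_j) dx_i ∧ dx_j.
  coefficient of dx ∧ dy: ∂f_2/∂x - ∂f_1/∂y = ∂(3*x*(y + 1))/∂x - ∂(-4*x*y)/∂y = 4*x + 3*y + 3
Assembling: d(omega) = (4*x + 3*y + 3) dx ∧ dy.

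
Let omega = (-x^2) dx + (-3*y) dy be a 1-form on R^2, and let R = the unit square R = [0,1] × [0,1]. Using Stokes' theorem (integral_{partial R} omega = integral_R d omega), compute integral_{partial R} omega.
integral_(partial R) omega = 0

Stokes: integral_partial_R omega = integral_R d omega with d omega = (∂Q/∂x - ∂P/∂y) dx ∧ dy.
  ∂Q/∂x = 0
  ∂P/∂y = 0
  integrand = ∂Q/∂x - ∂P/∂y = 0.
Integrating over R: integral_0^1 integral_0^1 (0) dx dy = 0.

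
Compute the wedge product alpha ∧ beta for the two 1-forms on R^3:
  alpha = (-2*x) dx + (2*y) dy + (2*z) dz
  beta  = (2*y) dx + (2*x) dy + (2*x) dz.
alpha ∧ beta = (-4*x^2 - 4*y^2) dx ∧ dy + (-4*x^2 - 4*y*z) dx ∧ dz + (4*x*(y - z)) dy ∧ dz

Distribute the wedge, using dx_i ∧ dx_j = -dx_j ∧ dx_i and dx_i ∧ dx_i = 0. For each pair (i, j) with i < j, the coefficient of dx_i ∧ dx_j in alpha ∧ beta is (alpha_i * beta_j - alpha_j * beta_i). Collecting: alpha ∧ beta = (-4*x^2 - 4*y^2) dx ∧ dy + (-4*x^2 - 4*y*z) dx ∧ dz + (4*x*(y - z)) dy ∧ dz.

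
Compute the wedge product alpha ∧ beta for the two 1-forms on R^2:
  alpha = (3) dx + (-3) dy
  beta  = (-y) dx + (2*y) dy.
alpha ∧ beta = (3*y) dx ∧ dy

Distribute the wedge, using dx_i ∧ dx_j = -dx_j ∧ dx_i and dx_i ∧ dx_i = 0. For each pair (i, j) with i < j, the coefficient of dx_i ∧ dx_j in alpha ∧ beta is (alpha_i * beta_j - alpha_j * beta_i). Collecting: alpha ∧ beta = (3*y) dx ∧ dy.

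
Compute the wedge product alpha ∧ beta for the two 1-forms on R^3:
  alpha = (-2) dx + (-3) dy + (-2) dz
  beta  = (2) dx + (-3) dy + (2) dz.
alpha ∧ beta = (12) dx ∧ dy + (-12) dy ∧ dz

Distribute the wedge, using dx_i ∧ dx_j = -dx_j ∧ dx_i and dx_i ∧ dx_i = 0. For each pair (i, j) with i < j, the coefficient of dx_i ∧ dx_j in alpha ∧ beta is (alpha_i * beta_j - alpha_j * beta_i). Collecting: alpha ∧ beta = (12) dx ∧ dy + (-12) dy ∧ dz.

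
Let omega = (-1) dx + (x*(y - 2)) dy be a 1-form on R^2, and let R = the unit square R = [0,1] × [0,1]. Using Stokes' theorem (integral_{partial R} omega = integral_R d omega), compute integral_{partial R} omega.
integral_(partial R) omega = -3/2

Stokes: integral_partial_R omega = integral_R d omega with d omega = (∂Q/∂x - ∂P/∂y) dx ∧ dy.
  ∂Q/∂x = y - 2
  ∂P/∂y = 0
  integrand = ∂Q/∂x - ∂P/∂y = y - 2.
Integrating over R: integral_0^1 integral_0^1 (y - 2) dx dy = -3/2.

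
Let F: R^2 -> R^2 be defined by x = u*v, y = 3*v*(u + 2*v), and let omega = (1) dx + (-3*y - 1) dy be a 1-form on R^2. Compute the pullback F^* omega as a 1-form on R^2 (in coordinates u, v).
F^* omega = (v*(-27*u*v - 54*v^2 - 2)) du + (-27*u^2*v - 162*u*v^2 - 2*u - 216*v^3 - 12*v) dv

Using F^*(f dg) = (f ∘ F) d(g ∘ F), substitute each coordinate x_i by F_i(u, v) in f_i, and replace dx_i by d F_i = (∂F_i/∂u) du + (∂F_i/∂v) dv.
  For the x component: f_1(F) = 1; d F_1 = (v) du + (u) dv
  For the y component: f_2(F) = -9*u*v - 18*v^2 - 1; d F_2 = (3*v) du + (3*u + 12*v) dv
Combining and collecting du, dv coefficients:
  coeff of du: v*(-27*u*v - 54*v^2 - 2)
  coeff of dv: -27*u^2*v - 162*u*v^2 - 2*u - 216*v^3 - 12*v
F^* omega = (v*(-27*u*v - 54*v^2 - 2)) du + (-27*u^2*v - 162*u*v^2 - 2*u - 216*v^3 - 12*v) dv.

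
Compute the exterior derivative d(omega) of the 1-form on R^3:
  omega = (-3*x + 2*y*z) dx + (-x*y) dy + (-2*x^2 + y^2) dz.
d(omega) = (-y - 2*z) dx ∧ dy + (-4*x - 2*y) dx ∧ dz + (2*y) dy ∧ dz

For a 1-form omega = sum_i f_i dx_i, the exterior derivative is
  d(omega) = sum_{i < j} (∂f_j/∂x_i - ∂f_i/∂x_j) dx_i ∧ dx_j.
  coefficient of dx ∧ dy: ∂f_2/∂x - ∂f_1/∂y = ∂(-x*y)/∂x - ∂(-3*x + 2*y*z)/∂y = -y - 2*z
  coefficient of dx ∧ dz: ∂f_3/∂x - ∂f_1/∂z = ∂(-2*x^2 + y^2)/∂x - ∂(-3*x + 2*y*z)/∂z = -4*x - 2*y
  coefficient of dy ∧ dz: ∂f_3/∂y - ∂f_2/∂z = ∂(-2*x^2 + y^2)/∂y - ∂(-x*y)/∂z = 2*y
Assembling: d(omega) = (-y - 2*z) dx ∧ dy + (-4*x - 2*y) dx ∧ dz + (2*y) dy ∧ dz.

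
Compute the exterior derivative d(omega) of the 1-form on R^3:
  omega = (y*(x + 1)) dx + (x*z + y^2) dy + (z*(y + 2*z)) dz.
d(omega) = (-x + z - 1) dx ∧ dy + (-x + z) dy ∧ dz

For a 1-form omega = sum_i f_i dx_i, the exterior derivative is
  d(omega) = sum_{i < j} (∂f_j/∂x_i - ∂f_i/∂x_j) dx_i ∧ dx_j.
  coefficient of dx ∧ dy: ∂f_2/∂x - ∂f_1/∂y = ∂(x*z + y^2)/∂x - ∂(y*(x + 1))/∂y = -x + z - 1
  coefficient of dy ∧ dz: ∂f_3/∂y - ∂f_2/∂z = ∂(z*(y + 2*z))/∂y - ∂(x*z + y^2)/∂z = -x + z
Assembling: d(omega) = (-x + z - 1) dx ∧ dy + (-x + z) dy ∧ dz.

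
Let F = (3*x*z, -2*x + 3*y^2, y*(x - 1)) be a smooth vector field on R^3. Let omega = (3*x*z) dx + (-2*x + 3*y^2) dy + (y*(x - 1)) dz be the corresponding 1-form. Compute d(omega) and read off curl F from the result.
d(omega) = (x - 1) dy ∧ dz + (3*x - y) dz ∧ dx + (-2) dx ∧ dy; curl F = (x - 1, 3*x - y, -2)

d omega = sum_{i<j} (∂f_j/∂x_i - ∂f_i/∂x_j) dx_i ∧ dx_j. Under the identification (dy ∧ dz, dz ∧ dx, dx ∧ dy) ↔ (e_x, e_y, e_z), the coefficients are exactly the components of curl F. Compute:
  ∂R/∂y - ∂Q/∂z = (x - 1) - (0) = x - 1
  ∂P/∂z - ∂R/∂x = (3*x) - (y) = 3*x - y
  ∂Q/∂x - ∂P/∂y = (-2) - (0) = -2.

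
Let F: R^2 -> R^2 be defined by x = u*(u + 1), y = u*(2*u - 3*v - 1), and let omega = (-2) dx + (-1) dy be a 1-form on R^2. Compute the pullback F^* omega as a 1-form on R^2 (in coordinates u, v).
F^* omega = (-8*u + 3*v - 1) du + (3*u) dv

Using F^*(f dg) = (f ∘ F) d(g ∘ F), substitute each coordinate x_i by F_i(u, v) in f_i, and replace dx_i by d F_i = (∂F_i/∂u) du + (∂F_i/∂v) dv.
  For the x component: f_1(F) = -2; d F_1 = (2*u + 1) du + (0) dv
  For the y component: f_2(F) = -1; d F_2 = (4*u - 3*v - 1) du + (-3*u) dv
Combining and collecting du, dv coefficients:
  coeff of du: -8*u + 3*v - 1
  coeff of dv: 3*u
F^* omega = (-8*u + 3*v - 1) du + (3*u) dv.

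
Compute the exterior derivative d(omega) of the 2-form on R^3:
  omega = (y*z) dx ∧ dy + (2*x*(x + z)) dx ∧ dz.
d(omega) = (y) dx ∧ dy ∧ dz

For a 2-form omega = sum_{i<j} g_{ij} dx_i ∧ dx_j, the exterior derivative is
  d(omega) = sum_{i<j} d(g_{ij}) ∧ dx_i ∧ dx_j = sum_{i<j, k} (∂g_{ij}/∂x_k) dx_k ∧ dx_i ∧ dx_j.
Expand each term, using dx_k ∧ dx_i ∧ dx_j = sgn(permutation) dx_{(a)} ∧ dx_{(b)} ∧ dx_{(c)} with (a < b < c) sorted:
  d(y*z) includes (∂/∂z)(y*z) dz = (y) dz, which multiplied by dx ∧ dy gives (y) dx ∧ dy ∧ dz
Collecting like 3-forms: d(omega) = (y) dx ∧ dy ∧ dz.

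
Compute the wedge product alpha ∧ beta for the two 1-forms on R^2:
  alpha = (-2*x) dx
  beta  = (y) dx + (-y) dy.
alpha ∧ beta = (2*x*y) dx ∧ dy

Distribute the wedge, using dx_i ∧ dx_j = -dx_j ∧ dx_i and dx_i ∧ dx_i = 0. For each pair (i, j) with i < j, the coefficient of dx_i ∧ dx_j in alpha ∧ beta is (alpha_i * beta_j - alpha_j * beta_i). Collecting: alpha ∧ beta = (2*x*y) dx ∧ dy.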